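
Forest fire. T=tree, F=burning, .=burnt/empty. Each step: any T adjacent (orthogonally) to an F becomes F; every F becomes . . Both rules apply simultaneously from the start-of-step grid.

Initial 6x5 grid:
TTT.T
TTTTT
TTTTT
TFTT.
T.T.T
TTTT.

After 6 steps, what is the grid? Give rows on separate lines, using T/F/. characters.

Step 1: 3 trees catch fire, 1 burn out
  TTT.T
  TTTTT
  TFTTT
  F.FT.
  T.T.T
  TTTT.
Step 2: 6 trees catch fire, 3 burn out
  TTT.T
  TFTTT
  F.FTT
  ...F.
  F.F.T
  TTTT.
Step 3: 6 trees catch fire, 6 burn out
  TFT.T
  F.FTT
  ...FT
  .....
  ....T
  FTFT.
Step 4: 6 trees catch fire, 6 burn out
  F.F.T
  ...FT
  ....F
  .....
  ....T
  .F.F.
Step 5: 1 trees catch fire, 6 burn out
  ....T
  ....F
  .....
  .....
  ....T
  .....
Step 6: 1 trees catch fire, 1 burn out
  ....F
  .....
  .....
  .....
  ....T
  .....

....F
.....
.....
.....
....T
.....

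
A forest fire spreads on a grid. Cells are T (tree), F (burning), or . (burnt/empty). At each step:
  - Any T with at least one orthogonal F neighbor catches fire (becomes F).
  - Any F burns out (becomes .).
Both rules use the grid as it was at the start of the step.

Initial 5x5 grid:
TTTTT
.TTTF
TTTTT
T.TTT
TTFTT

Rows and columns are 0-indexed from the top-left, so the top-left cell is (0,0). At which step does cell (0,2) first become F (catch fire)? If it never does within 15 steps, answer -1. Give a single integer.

Step 1: cell (0,2)='T' (+6 fires, +2 burnt)
Step 2: cell (0,2)='T' (+8 fires, +6 burnt)
Step 3: cell (0,2)='F' (+4 fires, +8 burnt)
  -> target ignites at step 3
Step 4: cell (0,2)='.' (+2 fires, +4 burnt)
Step 5: cell (0,2)='.' (+1 fires, +2 burnt)
Step 6: cell (0,2)='.' (+0 fires, +1 burnt)
  fire out at step 6

3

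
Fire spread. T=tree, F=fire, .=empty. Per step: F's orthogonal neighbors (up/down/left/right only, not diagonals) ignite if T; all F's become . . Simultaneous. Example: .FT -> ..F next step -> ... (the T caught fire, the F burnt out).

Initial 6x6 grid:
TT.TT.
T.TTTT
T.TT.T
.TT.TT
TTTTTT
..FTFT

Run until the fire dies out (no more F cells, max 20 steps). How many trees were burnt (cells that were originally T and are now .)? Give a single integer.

Answer: 21

Derivation:
Step 1: +4 fires, +2 burnt (F count now 4)
Step 2: +5 fires, +4 burnt (F count now 5)
Step 3: +4 fires, +5 burnt (F count now 4)
Step 4: +3 fires, +4 burnt (F count now 3)
Step 5: +2 fires, +3 burnt (F count now 2)
Step 6: +2 fires, +2 burnt (F count now 2)
Step 7: +1 fires, +2 burnt (F count now 1)
Step 8: +0 fires, +1 burnt (F count now 0)
Fire out after step 8
Initially T: 25, now '.': 32
Total burnt (originally-T cells now '.'): 21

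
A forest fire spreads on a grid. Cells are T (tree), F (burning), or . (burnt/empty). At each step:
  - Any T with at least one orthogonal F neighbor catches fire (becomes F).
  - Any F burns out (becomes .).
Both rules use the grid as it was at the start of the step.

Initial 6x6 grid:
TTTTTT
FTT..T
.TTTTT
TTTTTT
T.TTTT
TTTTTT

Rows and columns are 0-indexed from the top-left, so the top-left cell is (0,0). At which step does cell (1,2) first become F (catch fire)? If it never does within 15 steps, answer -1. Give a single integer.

Step 1: cell (1,2)='T' (+2 fires, +1 burnt)
Step 2: cell (1,2)='F' (+3 fires, +2 burnt)
  -> target ignites at step 2
Step 3: cell (1,2)='.' (+3 fires, +3 burnt)
Step 4: cell (1,2)='.' (+4 fires, +3 burnt)
Step 5: cell (1,2)='.' (+5 fires, +4 burnt)
Step 6: cell (1,2)='.' (+6 fires, +5 burnt)
Step 7: cell (1,2)='.' (+5 fires, +6 burnt)
Step 8: cell (1,2)='.' (+2 fires, +5 burnt)
Step 9: cell (1,2)='.' (+1 fires, +2 burnt)
Step 10: cell (1,2)='.' (+0 fires, +1 burnt)
  fire out at step 10

2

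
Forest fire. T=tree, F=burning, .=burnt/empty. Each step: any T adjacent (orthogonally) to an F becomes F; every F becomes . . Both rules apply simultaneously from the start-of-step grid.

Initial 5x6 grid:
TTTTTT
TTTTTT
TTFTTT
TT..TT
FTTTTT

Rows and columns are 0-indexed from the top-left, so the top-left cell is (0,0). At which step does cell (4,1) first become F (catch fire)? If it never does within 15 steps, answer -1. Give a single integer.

Step 1: cell (4,1)='F' (+5 fires, +2 burnt)
  -> target ignites at step 1
Step 2: cell (4,1)='.' (+7 fires, +5 burnt)
Step 3: cell (4,1)='.' (+7 fires, +7 burnt)
Step 4: cell (4,1)='.' (+5 fires, +7 burnt)
Step 5: cell (4,1)='.' (+2 fires, +5 burnt)
Step 6: cell (4,1)='.' (+0 fires, +2 burnt)
  fire out at step 6

1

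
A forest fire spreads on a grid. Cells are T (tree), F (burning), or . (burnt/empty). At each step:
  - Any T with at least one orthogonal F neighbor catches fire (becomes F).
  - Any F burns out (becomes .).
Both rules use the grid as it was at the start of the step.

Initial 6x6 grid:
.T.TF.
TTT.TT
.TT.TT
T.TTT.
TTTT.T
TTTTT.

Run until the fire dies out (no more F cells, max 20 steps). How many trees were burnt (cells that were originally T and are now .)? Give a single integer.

Step 1: +2 fires, +1 burnt (F count now 2)
Step 2: +2 fires, +2 burnt (F count now 2)
Step 3: +2 fires, +2 burnt (F count now 2)
Step 4: +1 fires, +2 burnt (F count now 1)
Step 5: +2 fires, +1 burnt (F count now 2)
Step 6: +3 fires, +2 burnt (F count now 3)
Step 7: +5 fires, +3 burnt (F count now 5)
Step 8: +3 fires, +5 burnt (F count now 3)
Step 9: +4 fires, +3 burnt (F count now 4)
Step 10: +0 fires, +4 burnt (F count now 0)
Fire out after step 10
Initially T: 25, now '.': 35
Total burnt (originally-T cells now '.'): 24

Answer: 24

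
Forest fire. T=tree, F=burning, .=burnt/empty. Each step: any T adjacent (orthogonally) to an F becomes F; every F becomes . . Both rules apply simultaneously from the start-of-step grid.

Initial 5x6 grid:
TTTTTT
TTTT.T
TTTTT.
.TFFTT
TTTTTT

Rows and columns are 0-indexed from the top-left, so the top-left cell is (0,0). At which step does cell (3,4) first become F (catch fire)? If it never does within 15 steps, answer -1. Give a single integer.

Step 1: cell (3,4)='F' (+6 fires, +2 burnt)
  -> target ignites at step 1
Step 2: cell (3,4)='.' (+7 fires, +6 burnt)
Step 3: cell (3,4)='.' (+6 fires, +7 burnt)
Step 4: cell (3,4)='.' (+3 fires, +6 burnt)
Step 5: cell (3,4)='.' (+2 fires, +3 burnt)
Step 6: cell (3,4)='.' (+1 fires, +2 burnt)
Step 7: cell (3,4)='.' (+0 fires, +1 burnt)
  fire out at step 7

1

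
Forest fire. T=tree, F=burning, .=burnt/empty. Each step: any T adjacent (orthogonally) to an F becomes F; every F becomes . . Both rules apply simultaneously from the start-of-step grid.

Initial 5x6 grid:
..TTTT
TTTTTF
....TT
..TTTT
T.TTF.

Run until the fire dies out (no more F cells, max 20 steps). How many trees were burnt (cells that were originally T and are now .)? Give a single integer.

Step 1: +5 fires, +2 burnt (F count now 5)
Step 2: +6 fires, +5 burnt (F count now 6)
Step 3: +3 fires, +6 burnt (F count now 3)
Step 4: +2 fires, +3 burnt (F count now 2)
Step 5: +1 fires, +2 burnt (F count now 1)
Step 6: +0 fires, +1 burnt (F count now 0)
Fire out after step 6
Initially T: 18, now '.': 29
Total burnt (originally-T cells now '.'): 17

Answer: 17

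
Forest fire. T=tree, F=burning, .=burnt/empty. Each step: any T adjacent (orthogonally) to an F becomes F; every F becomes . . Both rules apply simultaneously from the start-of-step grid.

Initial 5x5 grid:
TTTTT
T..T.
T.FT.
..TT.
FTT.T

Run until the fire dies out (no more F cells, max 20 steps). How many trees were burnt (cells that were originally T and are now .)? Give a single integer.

Answer: 13

Derivation:
Step 1: +3 fires, +2 burnt (F count now 3)
Step 2: +3 fires, +3 burnt (F count now 3)
Step 3: +1 fires, +3 burnt (F count now 1)
Step 4: +2 fires, +1 burnt (F count now 2)
Step 5: +1 fires, +2 burnt (F count now 1)
Step 6: +1 fires, +1 burnt (F count now 1)
Step 7: +1 fires, +1 burnt (F count now 1)
Step 8: +1 fires, +1 burnt (F count now 1)
Step 9: +0 fires, +1 burnt (F count now 0)
Fire out after step 9
Initially T: 14, now '.': 24
Total burnt (originally-T cells now '.'): 13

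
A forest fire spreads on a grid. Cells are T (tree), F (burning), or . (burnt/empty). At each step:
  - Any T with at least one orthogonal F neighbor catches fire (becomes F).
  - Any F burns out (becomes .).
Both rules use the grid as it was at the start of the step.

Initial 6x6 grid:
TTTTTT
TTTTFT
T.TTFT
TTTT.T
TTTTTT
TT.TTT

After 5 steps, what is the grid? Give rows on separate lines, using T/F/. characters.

Step 1: 5 trees catch fire, 2 burn out
  TTTTFT
  TTTF.F
  T.TF.F
  TTTT.T
  TTTTTT
  TT.TTT
Step 2: 6 trees catch fire, 5 burn out
  TTTF.F
  TTF...
  T.F...
  TTTF.F
  TTTTTT
  TT.TTT
Step 3: 5 trees catch fire, 6 burn out
  TTF...
  TF....
  T.....
  TTF...
  TTTFTF
  TT.TTT
Step 4: 7 trees catch fire, 5 burn out
  TF....
  F.....
  T.....
  TF....
  TTF.F.
  TT.FTF
Step 5: 5 trees catch fire, 7 burn out
  F.....
  ......
  F.....
  F.....
  TF....
  TT..F.

F.....
......
F.....
F.....
TF....
TT..F.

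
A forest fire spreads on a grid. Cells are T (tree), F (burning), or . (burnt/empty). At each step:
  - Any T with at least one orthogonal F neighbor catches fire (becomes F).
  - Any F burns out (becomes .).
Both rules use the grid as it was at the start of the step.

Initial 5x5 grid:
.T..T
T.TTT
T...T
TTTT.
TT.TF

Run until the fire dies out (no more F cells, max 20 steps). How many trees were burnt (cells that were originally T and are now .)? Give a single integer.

Answer: 9

Derivation:
Step 1: +1 fires, +1 burnt (F count now 1)
Step 2: +1 fires, +1 burnt (F count now 1)
Step 3: +1 fires, +1 burnt (F count now 1)
Step 4: +1 fires, +1 burnt (F count now 1)
Step 5: +2 fires, +1 burnt (F count now 2)
Step 6: +2 fires, +2 burnt (F count now 2)
Step 7: +1 fires, +2 burnt (F count now 1)
Step 8: +0 fires, +1 burnt (F count now 0)
Fire out after step 8
Initially T: 15, now '.': 19
Total burnt (originally-T cells now '.'): 9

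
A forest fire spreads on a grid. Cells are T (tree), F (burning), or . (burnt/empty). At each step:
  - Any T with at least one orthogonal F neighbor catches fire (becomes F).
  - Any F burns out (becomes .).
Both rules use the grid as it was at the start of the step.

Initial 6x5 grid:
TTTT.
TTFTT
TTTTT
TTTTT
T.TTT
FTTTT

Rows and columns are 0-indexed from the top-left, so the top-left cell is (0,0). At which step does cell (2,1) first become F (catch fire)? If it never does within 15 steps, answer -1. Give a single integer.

Step 1: cell (2,1)='T' (+6 fires, +2 burnt)
Step 2: cell (2,1)='F' (+9 fires, +6 burnt)
  -> target ignites at step 2
Step 3: cell (2,1)='.' (+7 fires, +9 burnt)
Step 4: cell (2,1)='.' (+3 fires, +7 burnt)
Step 5: cell (2,1)='.' (+1 fires, +3 burnt)
Step 6: cell (2,1)='.' (+0 fires, +1 burnt)
  fire out at step 6

2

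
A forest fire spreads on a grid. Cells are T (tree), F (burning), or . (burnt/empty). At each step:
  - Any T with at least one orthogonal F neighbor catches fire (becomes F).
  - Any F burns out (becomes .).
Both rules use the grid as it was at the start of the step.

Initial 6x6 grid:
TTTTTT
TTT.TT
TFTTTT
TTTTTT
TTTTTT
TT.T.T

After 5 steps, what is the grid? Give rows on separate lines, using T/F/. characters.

Step 1: 4 trees catch fire, 1 burn out
  TTTTTT
  TFT.TT
  F.FTTT
  TFTTTT
  TTTTTT
  TT.T.T
Step 2: 7 trees catch fire, 4 burn out
  TFTTTT
  F.F.TT
  ...FTT
  F.FTTT
  TFTTTT
  TT.T.T
Step 3: 7 trees catch fire, 7 burn out
  F.FTTT
  ....TT
  ....FT
  ...FTT
  F.FTTT
  TF.T.T
Step 4: 6 trees catch fire, 7 burn out
  ...FTT
  ....FT
  .....F
  ....FT
  ...FTT
  F..T.T
Step 5: 5 trees catch fire, 6 burn out
  ....FT
  .....F
  ......
  .....F
  ....FT
  ...F.T

....FT
.....F
......
.....F
....FT
...F.T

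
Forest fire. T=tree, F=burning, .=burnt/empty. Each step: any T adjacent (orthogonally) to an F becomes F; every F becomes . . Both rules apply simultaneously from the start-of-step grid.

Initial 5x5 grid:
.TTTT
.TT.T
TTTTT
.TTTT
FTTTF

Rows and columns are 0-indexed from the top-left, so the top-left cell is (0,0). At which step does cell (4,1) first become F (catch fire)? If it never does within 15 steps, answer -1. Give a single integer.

Step 1: cell (4,1)='F' (+3 fires, +2 burnt)
  -> target ignites at step 1
Step 2: cell (4,1)='.' (+4 fires, +3 burnt)
Step 3: cell (4,1)='.' (+4 fires, +4 burnt)
Step 4: cell (4,1)='.' (+4 fires, +4 burnt)
Step 5: cell (4,1)='.' (+3 fires, +4 burnt)
Step 6: cell (4,1)='.' (+1 fires, +3 burnt)
Step 7: cell (4,1)='.' (+0 fires, +1 burnt)
  fire out at step 7

1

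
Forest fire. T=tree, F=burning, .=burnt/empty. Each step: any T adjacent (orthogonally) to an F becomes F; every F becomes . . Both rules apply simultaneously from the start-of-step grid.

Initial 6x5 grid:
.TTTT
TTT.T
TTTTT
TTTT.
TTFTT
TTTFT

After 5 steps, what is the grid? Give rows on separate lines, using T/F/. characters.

Step 1: 5 trees catch fire, 2 burn out
  .TTTT
  TTT.T
  TTTTT
  TTFT.
  TF.FT
  TTF.F
Step 2: 6 trees catch fire, 5 burn out
  .TTTT
  TTT.T
  TTFTT
  TF.F.
  F...F
  TF...
Step 3: 5 trees catch fire, 6 burn out
  .TTTT
  TTF.T
  TF.FT
  F....
  .....
  F....
Step 4: 4 trees catch fire, 5 burn out
  .TFTT
  TF..T
  F...F
  .....
  .....
  .....
Step 5: 4 trees catch fire, 4 burn out
  .F.FT
  F...F
  .....
  .....
  .....
  .....

.F.FT
F...F
.....
.....
.....
.....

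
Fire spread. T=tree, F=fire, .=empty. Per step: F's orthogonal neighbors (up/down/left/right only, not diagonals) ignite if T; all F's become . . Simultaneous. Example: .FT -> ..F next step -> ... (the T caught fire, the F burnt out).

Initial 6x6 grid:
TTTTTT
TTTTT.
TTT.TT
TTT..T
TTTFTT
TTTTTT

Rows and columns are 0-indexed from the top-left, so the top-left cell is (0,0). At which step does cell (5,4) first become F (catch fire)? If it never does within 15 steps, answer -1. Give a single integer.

Step 1: cell (5,4)='T' (+3 fires, +1 burnt)
Step 2: cell (5,4)='F' (+5 fires, +3 burnt)
  -> target ignites at step 2
Step 3: cell (5,4)='.' (+6 fires, +5 burnt)
Step 4: cell (5,4)='.' (+5 fires, +6 burnt)
Step 5: cell (5,4)='.' (+5 fires, +5 burnt)
Step 6: cell (5,4)='.' (+4 fires, +5 burnt)
Step 7: cell (5,4)='.' (+2 fires, +4 burnt)
Step 8: cell (5,4)='.' (+1 fires, +2 burnt)
Step 9: cell (5,4)='.' (+0 fires, +1 burnt)
  fire out at step 9

2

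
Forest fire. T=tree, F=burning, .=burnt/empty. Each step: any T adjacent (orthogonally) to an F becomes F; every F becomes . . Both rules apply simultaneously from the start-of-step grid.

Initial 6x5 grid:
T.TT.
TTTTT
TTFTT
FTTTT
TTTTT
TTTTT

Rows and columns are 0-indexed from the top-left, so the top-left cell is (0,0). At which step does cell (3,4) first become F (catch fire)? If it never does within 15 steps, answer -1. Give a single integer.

Step 1: cell (3,4)='T' (+7 fires, +2 burnt)
Step 2: cell (3,4)='T' (+9 fires, +7 burnt)
Step 3: cell (3,4)='F' (+7 fires, +9 burnt)
  -> target ignites at step 3
Step 4: cell (3,4)='.' (+2 fires, +7 burnt)
Step 5: cell (3,4)='.' (+1 fires, +2 burnt)
Step 6: cell (3,4)='.' (+0 fires, +1 burnt)
  fire out at step 6

3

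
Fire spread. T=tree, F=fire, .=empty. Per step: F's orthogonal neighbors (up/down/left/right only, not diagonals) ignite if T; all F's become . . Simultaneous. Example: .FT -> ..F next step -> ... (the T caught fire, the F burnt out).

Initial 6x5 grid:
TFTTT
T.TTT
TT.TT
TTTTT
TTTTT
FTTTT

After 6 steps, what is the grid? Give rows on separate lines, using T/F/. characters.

Step 1: 4 trees catch fire, 2 burn out
  F.FTT
  T.TTT
  TT.TT
  TTTTT
  FTTTT
  .FTTT
Step 2: 6 trees catch fire, 4 burn out
  ...FT
  F.FTT
  TT.TT
  FTTTT
  .FTTT
  ..FTT
Step 3: 6 trees catch fire, 6 burn out
  ....F
  ...FT
  FT.TT
  .FTTT
  ..FTT
  ...FT
Step 4: 6 trees catch fire, 6 burn out
  .....
  ....F
  .F.FT
  ..FTT
  ...FT
  ....F
Step 5: 3 trees catch fire, 6 burn out
  .....
  .....
  ....F
  ...FT
  ....F
  .....
Step 6: 1 trees catch fire, 3 burn out
  .....
  .....
  .....
  ....F
  .....
  .....

.....
.....
.....
....F
.....
.....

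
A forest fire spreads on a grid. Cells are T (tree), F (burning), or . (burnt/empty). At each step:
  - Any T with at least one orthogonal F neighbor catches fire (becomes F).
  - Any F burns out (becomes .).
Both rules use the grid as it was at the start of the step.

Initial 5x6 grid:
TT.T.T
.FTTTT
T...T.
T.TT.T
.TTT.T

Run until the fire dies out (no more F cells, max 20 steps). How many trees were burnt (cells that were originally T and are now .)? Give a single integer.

Answer: 9

Derivation:
Step 1: +2 fires, +1 burnt (F count now 2)
Step 2: +2 fires, +2 burnt (F count now 2)
Step 3: +2 fires, +2 burnt (F count now 2)
Step 4: +2 fires, +2 burnt (F count now 2)
Step 5: +1 fires, +2 burnt (F count now 1)
Step 6: +0 fires, +1 burnt (F count now 0)
Fire out after step 6
Initially T: 18, now '.': 21
Total burnt (originally-T cells now '.'): 9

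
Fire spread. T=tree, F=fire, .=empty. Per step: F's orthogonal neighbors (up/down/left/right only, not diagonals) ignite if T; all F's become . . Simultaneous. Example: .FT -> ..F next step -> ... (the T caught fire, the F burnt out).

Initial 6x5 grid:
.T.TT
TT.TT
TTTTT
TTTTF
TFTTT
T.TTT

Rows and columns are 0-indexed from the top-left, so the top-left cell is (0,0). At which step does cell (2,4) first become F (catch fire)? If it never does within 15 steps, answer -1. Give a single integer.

Step 1: cell (2,4)='F' (+6 fires, +2 burnt)
  -> target ignites at step 1
Step 2: cell (2,4)='.' (+9 fires, +6 burnt)
Step 3: cell (2,4)='.' (+6 fires, +9 burnt)
Step 4: cell (2,4)='.' (+3 fires, +6 burnt)
Step 5: cell (2,4)='.' (+0 fires, +3 burnt)
  fire out at step 5

1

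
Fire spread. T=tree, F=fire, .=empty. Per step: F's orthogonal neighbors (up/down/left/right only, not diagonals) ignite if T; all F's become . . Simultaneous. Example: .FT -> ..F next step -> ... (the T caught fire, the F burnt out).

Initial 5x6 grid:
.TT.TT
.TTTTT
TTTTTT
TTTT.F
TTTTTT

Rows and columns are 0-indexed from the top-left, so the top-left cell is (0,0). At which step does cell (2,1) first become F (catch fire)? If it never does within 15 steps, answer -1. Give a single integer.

Step 1: cell (2,1)='T' (+2 fires, +1 burnt)
Step 2: cell (2,1)='T' (+3 fires, +2 burnt)
Step 3: cell (2,1)='T' (+4 fires, +3 burnt)
Step 4: cell (2,1)='T' (+5 fires, +4 burnt)
Step 5: cell (2,1)='F' (+4 fires, +5 burnt)
  -> target ignites at step 5
Step 6: cell (2,1)='.' (+5 fires, +4 burnt)
Step 7: cell (2,1)='.' (+2 fires, +5 burnt)
Step 8: cell (2,1)='.' (+0 fires, +2 burnt)
  fire out at step 8

5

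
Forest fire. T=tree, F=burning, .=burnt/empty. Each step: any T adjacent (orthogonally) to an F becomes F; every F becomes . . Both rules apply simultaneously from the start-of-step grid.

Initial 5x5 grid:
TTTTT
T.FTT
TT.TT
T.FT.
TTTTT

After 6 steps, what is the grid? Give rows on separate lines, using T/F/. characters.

Step 1: 4 trees catch fire, 2 burn out
  TTFTT
  T..FT
  TT.TT
  T..F.
  TTFTT
Step 2: 6 trees catch fire, 4 burn out
  TF.FT
  T...F
  TT.FT
  T....
  TF.FT
Step 3: 5 trees catch fire, 6 burn out
  F...F
  T....
  TT..F
  T....
  F...F
Step 4: 2 trees catch fire, 5 burn out
  .....
  F....
  TT...
  F....
  .....
Step 5: 1 trees catch fire, 2 burn out
  .....
  .....
  FT...
  .....
  .....
Step 6: 1 trees catch fire, 1 burn out
  .....
  .....
  .F...
  .....
  .....

.....
.....
.F...
.....
.....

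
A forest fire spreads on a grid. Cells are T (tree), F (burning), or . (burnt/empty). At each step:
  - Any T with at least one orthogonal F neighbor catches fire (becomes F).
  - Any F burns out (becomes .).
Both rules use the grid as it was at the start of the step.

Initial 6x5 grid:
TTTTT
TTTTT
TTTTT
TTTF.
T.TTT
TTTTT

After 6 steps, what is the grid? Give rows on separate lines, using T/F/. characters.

Step 1: 3 trees catch fire, 1 burn out
  TTTTT
  TTTTT
  TTTFT
  TTF..
  T.TFT
  TTTTT
Step 2: 7 trees catch fire, 3 burn out
  TTTTT
  TTTFT
  TTF.F
  TF...
  T.F.F
  TTTFT
Step 3: 7 trees catch fire, 7 burn out
  TTTFT
  TTF.F
  TF...
  F....
  T....
  TTF.F
Step 4: 6 trees catch fire, 7 burn out
  TTF.F
  TF...
  F....
  .....
  F....
  TF...
Step 5: 3 trees catch fire, 6 burn out
  TF...
  F....
  .....
  .....
  .....
  F....
Step 6: 1 trees catch fire, 3 burn out
  F....
  .....
  .....
  .....
  .....
  .....

F....
.....
.....
.....
.....
.....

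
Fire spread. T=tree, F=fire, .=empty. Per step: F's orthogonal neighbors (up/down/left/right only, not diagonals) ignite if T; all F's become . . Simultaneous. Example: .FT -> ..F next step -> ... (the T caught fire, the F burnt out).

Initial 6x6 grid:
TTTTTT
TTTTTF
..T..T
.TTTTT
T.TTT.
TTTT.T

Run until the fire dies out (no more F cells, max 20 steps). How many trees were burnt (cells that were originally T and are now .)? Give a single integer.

Answer: 26

Derivation:
Step 1: +3 fires, +1 burnt (F count now 3)
Step 2: +3 fires, +3 burnt (F count now 3)
Step 3: +3 fires, +3 burnt (F count now 3)
Step 4: +5 fires, +3 burnt (F count now 5)
Step 5: +4 fires, +5 burnt (F count now 4)
Step 6: +4 fires, +4 burnt (F count now 4)
Step 7: +1 fires, +4 burnt (F count now 1)
Step 8: +1 fires, +1 burnt (F count now 1)
Step 9: +1 fires, +1 burnt (F count now 1)
Step 10: +1 fires, +1 burnt (F count now 1)
Step 11: +0 fires, +1 burnt (F count now 0)
Fire out after step 11
Initially T: 27, now '.': 35
Total burnt (originally-T cells now '.'): 26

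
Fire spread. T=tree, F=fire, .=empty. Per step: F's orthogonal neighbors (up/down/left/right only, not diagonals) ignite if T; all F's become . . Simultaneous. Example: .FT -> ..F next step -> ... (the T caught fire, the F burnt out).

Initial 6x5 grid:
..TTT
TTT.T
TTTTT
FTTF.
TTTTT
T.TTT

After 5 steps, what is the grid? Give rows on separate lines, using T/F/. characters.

Step 1: 6 trees catch fire, 2 burn out
  ..TTT
  TTT.T
  FTTFT
  .FF..
  FTTFT
  T.TTT
Step 2: 9 trees catch fire, 6 burn out
  ..TTT
  FTT.T
  .FF.F
  .....
  .FF.F
  F.TFT
Step 3: 5 trees catch fire, 9 burn out
  ..TTT
  .FF.F
  .....
  .....
  .....
  ..F.F
Step 4: 2 trees catch fire, 5 burn out
  ..FTF
  .....
  .....
  .....
  .....
  .....
Step 5: 1 trees catch fire, 2 burn out
  ...F.
  .....
  .....
  .....
  .....
  .....

...F.
.....
.....
.....
.....
.....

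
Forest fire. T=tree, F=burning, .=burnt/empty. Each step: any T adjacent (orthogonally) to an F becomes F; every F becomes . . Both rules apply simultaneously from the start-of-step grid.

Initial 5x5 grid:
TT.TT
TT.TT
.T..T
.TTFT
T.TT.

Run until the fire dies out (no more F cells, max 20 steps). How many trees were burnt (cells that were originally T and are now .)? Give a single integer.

Step 1: +3 fires, +1 burnt (F count now 3)
Step 2: +3 fires, +3 burnt (F count now 3)
Step 3: +2 fires, +3 burnt (F count now 2)
Step 4: +3 fires, +2 burnt (F count now 3)
Step 5: +3 fires, +3 burnt (F count now 3)
Step 6: +1 fires, +3 burnt (F count now 1)
Step 7: +0 fires, +1 burnt (F count now 0)
Fire out after step 7
Initially T: 16, now '.': 24
Total burnt (originally-T cells now '.'): 15

Answer: 15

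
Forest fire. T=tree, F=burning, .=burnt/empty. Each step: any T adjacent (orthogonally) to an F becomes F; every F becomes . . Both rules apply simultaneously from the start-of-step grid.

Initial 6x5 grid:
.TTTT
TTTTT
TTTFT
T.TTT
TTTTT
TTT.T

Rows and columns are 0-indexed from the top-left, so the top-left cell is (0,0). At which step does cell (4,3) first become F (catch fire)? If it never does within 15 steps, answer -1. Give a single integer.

Step 1: cell (4,3)='T' (+4 fires, +1 burnt)
Step 2: cell (4,3)='F' (+7 fires, +4 burnt)
  -> target ignites at step 2
Step 3: cell (4,3)='.' (+6 fires, +7 burnt)
Step 4: cell (4,3)='.' (+6 fires, +6 burnt)
Step 5: cell (4,3)='.' (+2 fires, +6 burnt)
Step 6: cell (4,3)='.' (+1 fires, +2 burnt)
Step 7: cell (4,3)='.' (+0 fires, +1 burnt)
  fire out at step 7

2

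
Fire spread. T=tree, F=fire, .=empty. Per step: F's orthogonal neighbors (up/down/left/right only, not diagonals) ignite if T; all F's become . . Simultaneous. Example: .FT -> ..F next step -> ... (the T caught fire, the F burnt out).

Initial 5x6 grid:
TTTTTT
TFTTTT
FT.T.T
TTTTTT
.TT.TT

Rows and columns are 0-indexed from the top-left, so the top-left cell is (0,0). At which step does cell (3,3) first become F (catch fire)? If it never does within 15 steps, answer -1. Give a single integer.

Step 1: cell (3,3)='T' (+5 fires, +2 burnt)
Step 2: cell (3,3)='T' (+4 fires, +5 burnt)
Step 3: cell (3,3)='T' (+5 fires, +4 burnt)
Step 4: cell (3,3)='F' (+4 fires, +5 burnt)
  -> target ignites at step 4
Step 5: cell (3,3)='.' (+3 fires, +4 burnt)
Step 6: cell (3,3)='.' (+2 fires, +3 burnt)
Step 7: cell (3,3)='.' (+1 fires, +2 burnt)
Step 8: cell (3,3)='.' (+0 fires, +1 burnt)
  fire out at step 8

4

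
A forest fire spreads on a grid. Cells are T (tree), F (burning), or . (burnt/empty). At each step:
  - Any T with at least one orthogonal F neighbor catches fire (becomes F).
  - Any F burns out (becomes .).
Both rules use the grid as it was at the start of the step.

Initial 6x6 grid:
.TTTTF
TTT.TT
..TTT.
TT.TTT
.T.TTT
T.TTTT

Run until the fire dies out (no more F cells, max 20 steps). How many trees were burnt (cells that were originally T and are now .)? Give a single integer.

Answer: 22

Derivation:
Step 1: +2 fires, +1 burnt (F count now 2)
Step 2: +2 fires, +2 burnt (F count now 2)
Step 3: +2 fires, +2 burnt (F count now 2)
Step 4: +4 fires, +2 burnt (F count now 4)
Step 5: +5 fires, +4 burnt (F count now 5)
Step 6: +4 fires, +5 burnt (F count now 4)
Step 7: +2 fires, +4 burnt (F count now 2)
Step 8: +1 fires, +2 burnt (F count now 1)
Step 9: +0 fires, +1 burnt (F count now 0)
Fire out after step 9
Initially T: 26, now '.': 32
Total burnt (originally-T cells now '.'): 22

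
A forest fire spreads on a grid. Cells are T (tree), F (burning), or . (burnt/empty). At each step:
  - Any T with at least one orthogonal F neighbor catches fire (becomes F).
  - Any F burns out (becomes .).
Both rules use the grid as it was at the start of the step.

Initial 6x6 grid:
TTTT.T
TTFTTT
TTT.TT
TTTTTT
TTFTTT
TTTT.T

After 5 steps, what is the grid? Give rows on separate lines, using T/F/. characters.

Step 1: 8 trees catch fire, 2 burn out
  TTFT.T
  TF.FTT
  TTF.TT
  TTFTTT
  TF.FTT
  TTFT.T
Step 2: 11 trees catch fire, 8 burn out
  TF.F.T
  F...FT
  TF..TT
  TF.FTT
  F...FT
  TF.F.T
Step 3: 8 trees catch fire, 11 burn out
  F....T
  .....F
  F...FT
  F...FT
  .....F
  F....T
Step 4: 4 trees catch fire, 8 burn out
  .....F
  ......
  .....F
  .....F
  ......
  .....F
Step 5: 0 trees catch fire, 4 burn out
  ......
  ......
  ......
  ......
  ......
  ......

......
......
......
......
......
......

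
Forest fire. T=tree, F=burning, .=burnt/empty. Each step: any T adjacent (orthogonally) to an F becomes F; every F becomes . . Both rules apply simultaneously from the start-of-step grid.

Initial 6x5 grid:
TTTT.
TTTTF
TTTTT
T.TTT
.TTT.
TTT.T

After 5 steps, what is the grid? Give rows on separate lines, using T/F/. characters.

Step 1: 2 trees catch fire, 1 burn out
  TTTT.
  TTTF.
  TTTTF
  T.TTT
  .TTT.
  TTT.T
Step 2: 4 trees catch fire, 2 burn out
  TTTF.
  TTF..
  TTTF.
  T.TTF
  .TTT.
  TTT.T
Step 3: 4 trees catch fire, 4 burn out
  TTF..
  TF...
  TTF..
  T.TF.
  .TTT.
  TTT.T
Step 4: 5 trees catch fire, 4 burn out
  TF...
  F....
  TF...
  T.F..
  .TTF.
  TTT.T
Step 5: 3 trees catch fire, 5 burn out
  F....
  .....
  F....
  T....
  .TF..
  TTT.T

F....
.....
F....
T....
.TF..
TTT.T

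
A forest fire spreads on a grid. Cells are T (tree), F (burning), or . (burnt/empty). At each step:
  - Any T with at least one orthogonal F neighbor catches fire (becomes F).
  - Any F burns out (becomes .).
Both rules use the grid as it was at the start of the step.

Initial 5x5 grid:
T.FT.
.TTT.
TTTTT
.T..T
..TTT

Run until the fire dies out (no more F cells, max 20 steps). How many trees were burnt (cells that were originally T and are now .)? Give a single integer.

Answer: 14

Derivation:
Step 1: +2 fires, +1 burnt (F count now 2)
Step 2: +3 fires, +2 burnt (F count now 3)
Step 3: +2 fires, +3 burnt (F count now 2)
Step 4: +3 fires, +2 burnt (F count now 3)
Step 5: +1 fires, +3 burnt (F count now 1)
Step 6: +1 fires, +1 burnt (F count now 1)
Step 7: +1 fires, +1 burnt (F count now 1)
Step 8: +1 fires, +1 burnt (F count now 1)
Step 9: +0 fires, +1 burnt (F count now 0)
Fire out after step 9
Initially T: 15, now '.': 24
Total burnt (originally-T cells now '.'): 14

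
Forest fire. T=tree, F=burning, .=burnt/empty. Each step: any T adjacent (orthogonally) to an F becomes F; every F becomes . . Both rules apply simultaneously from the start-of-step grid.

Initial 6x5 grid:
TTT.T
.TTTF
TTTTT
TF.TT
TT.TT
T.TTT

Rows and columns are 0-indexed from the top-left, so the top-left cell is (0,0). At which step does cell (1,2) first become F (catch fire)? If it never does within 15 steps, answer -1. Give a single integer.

Step 1: cell (1,2)='T' (+6 fires, +2 burnt)
Step 2: cell (1,2)='F' (+7 fires, +6 burnt)
  -> target ignites at step 2
Step 3: cell (1,2)='.' (+5 fires, +7 burnt)
Step 4: cell (1,2)='.' (+3 fires, +5 burnt)
Step 5: cell (1,2)='.' (+1 fires, +3 burnt)
Step 6: cell (1,2)='.' (+1 fires, +1 burnt)
Step 7: cell (1,2)='.' (+0 fires, +1 burnt)
  fire out at step 7

2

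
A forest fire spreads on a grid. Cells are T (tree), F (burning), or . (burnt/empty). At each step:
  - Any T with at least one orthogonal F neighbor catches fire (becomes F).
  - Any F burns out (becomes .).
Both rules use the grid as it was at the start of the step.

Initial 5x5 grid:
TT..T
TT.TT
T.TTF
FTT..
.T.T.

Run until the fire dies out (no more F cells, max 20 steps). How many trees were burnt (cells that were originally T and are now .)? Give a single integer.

Answer: 13

Derivation:
Step 1: +4 fires, +2 burnt (F count now 4)
Step 2: +6 fires, +4 burnt (F count now 6)
Step 3: +2 fires, +6 burnt (F count now 2)
Step 4: +1 fires, +2 burnt (F count now 1)
Step 5: +0 fires, +1 burnt (F count now 0)
Fire out after step 5
Initially T: 14, now '.': 24
Total burnt (originally-T cells now '.'): 13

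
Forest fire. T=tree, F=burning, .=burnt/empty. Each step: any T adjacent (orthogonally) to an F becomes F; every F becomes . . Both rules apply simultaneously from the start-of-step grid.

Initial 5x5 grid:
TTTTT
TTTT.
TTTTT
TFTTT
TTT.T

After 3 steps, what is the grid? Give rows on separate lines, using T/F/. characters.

Step 1: 4 trees catch fire, 1 burn out
  TTTTT
  TTTT.
  TFTTT
  F.FTT
  TFT.T
Step 2: 6 trees catch fire, 4 burn out
  TTTTT
  TFTT.
  F.FTT
  ...FT
  F.F.T
Step 3: 5 trees catch fire, 6 burn out
  TFTTT
  F.FT.
  ...FT
  ....F
  ....T

TFTTT
F.FT.
...FT
....F
....T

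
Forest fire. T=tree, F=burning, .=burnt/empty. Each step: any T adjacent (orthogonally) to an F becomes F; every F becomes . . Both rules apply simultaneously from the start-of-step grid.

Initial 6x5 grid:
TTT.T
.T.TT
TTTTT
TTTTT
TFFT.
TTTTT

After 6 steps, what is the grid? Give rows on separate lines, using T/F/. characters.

Step 1: 6 trees catch fire, 2 burn out
  TTT.T
  .T.TT
  TTTTT
  TFFTT
  F..F.
  TFFTT
Step 2: 6 trees catch fire, 6 burn out
  TTT.T
  .T.TT
  TFFTT
  F..FT
  .....
  F..FT
Step 3: 5 trees catch fire, 6 burn out
  TTT.T
  .F.TT
  F..FT
  ....F
  .....
  ....F
Step 4: 3 trees catch fire, 5 burn out
  TFT.T
  ...FT
  ....F
  .....
  .....
  .....
Step 5: 3 trees catch fire, 3 burn out
  F.F.T
  ....F
  .....
  .....
  .....
  .....
Step 6: 1 trees catch fire, 3 burn out
  ....F
  .....
  .....
  .....
  .....
  .....

....F
.....
.....
.....
.....
.....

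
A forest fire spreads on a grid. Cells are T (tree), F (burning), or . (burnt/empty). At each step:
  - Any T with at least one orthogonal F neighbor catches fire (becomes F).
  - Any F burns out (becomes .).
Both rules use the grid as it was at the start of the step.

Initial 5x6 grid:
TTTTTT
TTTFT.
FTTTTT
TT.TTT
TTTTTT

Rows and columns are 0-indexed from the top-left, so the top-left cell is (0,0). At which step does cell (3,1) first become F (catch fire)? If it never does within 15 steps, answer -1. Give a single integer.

Step 1: cell (3,1)='T' (+7 fires, +2 burnt)
Step 2: cell (3,1)='F' (+9 fires, +7 burnt)
  -> target ignites at step 2
Step 3: cell (3,1)='.' (+6 fires, +9 burnt)
Step 4: cell (3,1)='.' (+3 fires, +6 burnt)
Step 5: cell (3,1)='.' (+1 fires, +3 burnt)
Step 6: cell (3,1)='.' (+0 fires, +1 burnt)
  fire out at step 6

2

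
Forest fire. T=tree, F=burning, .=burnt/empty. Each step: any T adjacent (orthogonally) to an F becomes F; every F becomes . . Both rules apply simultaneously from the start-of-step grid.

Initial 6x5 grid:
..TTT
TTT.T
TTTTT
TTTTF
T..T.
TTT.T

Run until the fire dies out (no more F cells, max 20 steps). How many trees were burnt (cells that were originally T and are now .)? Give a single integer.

Step 1: +2 fires, +1 burnt (F count now 2)
Step 2: +4 fires, +2 burnt (F count now 4)
Step 3: +3 fires, +4 burnt (F count now 3)
Step 4: +4 fires, +3 burnt (F count now 4)
Step 5: +4 fires, +4 burnt (F count now 4)
Step 6: +2 fires, +4 burnt (F count now 2)
Step 7: +1 fires, +2 burnt (F count now 1)
Step 8: +1 fires, +1 burnt (F count now 1)
Step 9: +0 fires, +1 burnt (F count now 0)
Fire out after step 9
Initially T: 22, now '.': 29
Total burnt (originally-T cells now '.'): 21

Answer: 21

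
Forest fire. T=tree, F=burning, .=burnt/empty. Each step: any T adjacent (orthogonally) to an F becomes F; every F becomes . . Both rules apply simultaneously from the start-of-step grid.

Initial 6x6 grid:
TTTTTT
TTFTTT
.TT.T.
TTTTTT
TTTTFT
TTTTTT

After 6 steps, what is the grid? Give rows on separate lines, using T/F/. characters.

Step 1: 8 trees catch fire, 2 burn out
  TTFTTT
  TF.FTT
  .TF.T.
  TTTTFT
  TTTF.F
  TTTTFT
Step 2: 12 trees catch fire, 8 burn out
  TF.FTT
  F...FT
  .F..F.
  TTFF.F
  TTF...
  TTTF.F
Step 3: 6 trees catch fire, 12 burn out
  F...FT
  .....F
  ......
  TF....
  TF....
  TTF...
Step 4: 4 trees catch fire, 6 burn out
  .....F
  ......
  ......
  F.....
  F.....
  TF....
Step 5: 1 trees catch fire, 4 burn out
  ......
  ......
  ......
  ......
  ......
  F.....
Step 6: 0 trees catch fire, 1 burn out
  ......
  ......
  ......
  ......
  ......
  ......

......
......
......
......
......
......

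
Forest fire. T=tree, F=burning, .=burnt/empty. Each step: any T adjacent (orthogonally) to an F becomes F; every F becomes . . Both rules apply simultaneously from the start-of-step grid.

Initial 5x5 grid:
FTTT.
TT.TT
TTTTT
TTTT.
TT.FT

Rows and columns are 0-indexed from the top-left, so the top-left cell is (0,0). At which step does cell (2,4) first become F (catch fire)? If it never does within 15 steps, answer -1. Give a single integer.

Step 1: cell (2,4)='T' (+4 fires, +2 burnt)
Step 2: cell (2,4)='T' (+5 fires, +4 burnt)
Step 3: cell (2,4)='F' (+7 fires, +5 burnt)
  -> target ignites at step 3
Step 4: cell (2,4)='.' (+3 fires, +7 burnt)
Step 5: cell (2,4)='.' (+0 fires, +3 burnt)
  fire out at step 5

3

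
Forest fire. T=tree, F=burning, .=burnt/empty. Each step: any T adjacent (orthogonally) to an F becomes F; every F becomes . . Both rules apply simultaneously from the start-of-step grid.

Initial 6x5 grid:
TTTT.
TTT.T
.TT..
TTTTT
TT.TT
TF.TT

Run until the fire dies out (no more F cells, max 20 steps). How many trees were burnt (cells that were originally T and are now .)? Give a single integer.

Step 1: +2 fires, +1 burnt (F count now 2)
Step 2: +2 fires, +2 burnt (F count now 2)
Step 3: +3 fires, +2 burnt (F count now 3)
Step 4: +3 fires, +3 burnt (F count now 3)
Step 5: +5 fires, +3 burnt (F count now 5)
Step 6: +4 fires, +5 burnt (F count now 4)
Step 7: +2 fires, +4 burnt (F count now 2)
Step 8: +0 fires, +2 burnt (F count now 0)
Fire out after step 8
Initially T: 22, now '.': 29
Total burnt (originally-T cells now '.'): 21

Answer: 21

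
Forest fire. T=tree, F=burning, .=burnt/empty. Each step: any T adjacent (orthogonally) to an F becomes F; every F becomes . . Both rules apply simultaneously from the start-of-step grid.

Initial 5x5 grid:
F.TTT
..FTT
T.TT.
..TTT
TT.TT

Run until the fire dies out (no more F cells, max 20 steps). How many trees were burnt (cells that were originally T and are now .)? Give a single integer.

Answer: 12

Derivation:
Step 1: +3 fires, +2 burnt (F count now 3)
Step 2: +4 fires, +3 burnt (F count now 4)
Step 3: +2 fires, +4 burnt (F count now 2)
Step 4: +2 fires, +2 burnt (F count now 2)
Step 5: +1 fires, +2 burnt (F count now 1)
Step 6: +0 fires, +1 burnt (F count now 0)
Fire out after step 6
Initially T: 15, now '.': 22
Total burnt (originally-T cells now '.'): 12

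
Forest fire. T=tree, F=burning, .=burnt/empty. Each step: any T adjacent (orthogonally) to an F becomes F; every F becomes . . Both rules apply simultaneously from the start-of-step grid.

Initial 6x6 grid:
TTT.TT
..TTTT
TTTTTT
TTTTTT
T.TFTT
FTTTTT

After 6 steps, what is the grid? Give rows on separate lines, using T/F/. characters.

Step 1: 6 trees catch fire, 2 burn out
  TTT.TT
  ..TTTT
  TTTTTT
  TTTFTT
  F.F.FT
  .FTFTT
Step 2: 7 trees catch fire, 6 burn out
  TTT.TT
  ..TTTT
  TTTFTT
  FTF.FT
  .....F
  ..F.FT
Step 3: 7 trees catch fire, 7 burn out
  TTT.TT
  ..TFTT
  FTF.FT
  .F...F
  ......
  .....F
Step 4: 4 trees catch fire, 7 burn out
  TTT.TT
  ..F.FT
  .F...F
  ......
  ......
  ......
Step 5: 3 trees catch fire, 4 burn out
  TTF.FT
  .....F
  ......
  ......
  ......
  ......
Step 6: 2 trees catch fire, 3 burn out
  TF...F
  ......
  ......
  ......
  ......
  ......

TF...F
......
......
......
......
......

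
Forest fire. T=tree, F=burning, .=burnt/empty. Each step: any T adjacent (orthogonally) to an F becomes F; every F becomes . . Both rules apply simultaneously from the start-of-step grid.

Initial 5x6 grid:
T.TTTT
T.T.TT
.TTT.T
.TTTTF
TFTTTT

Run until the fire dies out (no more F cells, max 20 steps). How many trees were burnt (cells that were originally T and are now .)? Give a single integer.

Answer: 20

Derivation:
Step 1: +6 fires, +2 burnt (F count now 6)
Step 2: +6 fires, +6 burnt (F count now 6)
Step 3: +4 fires, +6 burnt (F count now 4)
Step 4: +2 fires, +4 burnt (F count now 2)
Step 5: +2 fires, +2 burnt (F count now 2)
Step 6: +0 fires, +2 burnt (F count now 0)
Fire out after step 6
Initially T: 22, now '.': 28
Total burnt (originally-T cells now '.'): 20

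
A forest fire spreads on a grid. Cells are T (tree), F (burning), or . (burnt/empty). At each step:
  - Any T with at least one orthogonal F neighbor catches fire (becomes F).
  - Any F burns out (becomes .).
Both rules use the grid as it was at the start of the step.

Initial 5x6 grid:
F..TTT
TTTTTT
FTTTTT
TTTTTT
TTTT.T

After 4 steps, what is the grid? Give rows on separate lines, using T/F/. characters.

Step 1: 3 trees catch fire, 2 burn out
  ...TTT
  FTTTTT
  .FTTTT
  FTTTTT
  TTTT.T
Step 2: 4 trees catch fire, 3 burn out
  ...TTT
  .FTTTT
  ..FTTT
  .FTTTT
  FTTT.T
Step 3: 4 trees catch fire, 4 burn out
  ...TTT
  ..FTTT
  ...FTT
  ..FTTT
  .FTT.T
Step 4: 4 trees catch fire, 4 burn out
  ...TTT
  ...FTT
  ....FT
  ...FTT
  ..FT.T

...TTT
...FTT
....FT
...FTT
..FT.T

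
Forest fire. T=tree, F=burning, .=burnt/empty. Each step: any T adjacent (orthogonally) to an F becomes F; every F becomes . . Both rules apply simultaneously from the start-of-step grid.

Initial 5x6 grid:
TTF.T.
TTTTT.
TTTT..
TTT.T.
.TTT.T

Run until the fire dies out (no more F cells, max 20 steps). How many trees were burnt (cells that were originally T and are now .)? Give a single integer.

Answer: 18

Derivation:
Step 1: +2 fires, +1 burnt (F count now 2)
Step 2: +4 fires, +2 burnt (F count now 4)
Step 3: +5 fires, +4 burnt (F count now 5)
Step 4: +4 fires, +5 burnt (F count now 4)
Step 5: +3 fires, +4 burnt (F count now 3)
Step 6: +0 fires, +3 burnt (F count now 0)
Fire out after step 6
Initially T: 20, now '.': 28
Total burnt (originally-T cells now '.'): 18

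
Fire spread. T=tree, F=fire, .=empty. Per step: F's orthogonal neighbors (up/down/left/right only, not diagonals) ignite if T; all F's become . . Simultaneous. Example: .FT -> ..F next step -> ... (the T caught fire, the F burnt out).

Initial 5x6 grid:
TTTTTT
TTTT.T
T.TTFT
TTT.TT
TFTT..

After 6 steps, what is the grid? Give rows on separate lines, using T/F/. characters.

Step 1: 6 trees catch fire, 2 burn out
  TTTTTT
  TTTT.T
  T.TF.F
  TFT.FT
  F.FT..
Step 2: 7 trees catch fire, 6 burn out
  TTTTTT
  TTTF.F
  T.F...
  F.F..F
  ...F..
Step 3: 4 trees catch fire, 7 burn out
  TTTFTF
  TTF...
  F.....
  ......
  ......
Step 4: 4 trees catch fire, 4 burn out
  TTF.F.
  FF....
  ......
  ......
  ......
Step 5: 2 trees catch fire, 4 burn out
  FF....
  ......
  ......
  ......
  ......
Step 6: 0 trees catch fire, 2 burn out
  ......
  ......
  ......
  ......
  ......

......
......
......
......
......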